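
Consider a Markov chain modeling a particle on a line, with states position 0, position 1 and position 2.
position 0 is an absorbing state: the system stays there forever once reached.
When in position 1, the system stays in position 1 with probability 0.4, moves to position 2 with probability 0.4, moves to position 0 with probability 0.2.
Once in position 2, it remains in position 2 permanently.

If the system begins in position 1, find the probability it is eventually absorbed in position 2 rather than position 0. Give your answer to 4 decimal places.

Let h(s) be the probability of absorption at position 2 starting from transient state s. Then h(position 2) = 1 and h(position 0) = 0. By first-step analysis:
h(position 1) = 0.2·0 + 0.4·h(position 1) + 0.4·1
Solving: h(position 1) = 0.6667.
Starting from position 1, the probability is 0.6667.

0.6667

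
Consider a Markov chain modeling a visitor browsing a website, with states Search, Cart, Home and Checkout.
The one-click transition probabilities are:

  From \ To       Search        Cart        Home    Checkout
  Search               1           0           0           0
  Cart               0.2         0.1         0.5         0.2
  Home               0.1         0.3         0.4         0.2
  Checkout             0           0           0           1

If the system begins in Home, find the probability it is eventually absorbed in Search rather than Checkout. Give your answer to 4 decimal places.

Let h(s) be the probability of absorption at Search starting from transient state s. Then h(Search) = 1 and h(Checkout) = 0. By first-step analysis:
h(Cart) = 0.2·1 + 0.1·h(Cart) + 0.5·h(Home) + 0.2·0
h(Home) = 0.1·1 + 0.3·h(Cart) + 0.4·h(Home) + 0.2·0
Solving: h(Cart) = 0.4359, h(Home) = 0.3846.
Starting from Home, the probability is 0.3846.

0.3846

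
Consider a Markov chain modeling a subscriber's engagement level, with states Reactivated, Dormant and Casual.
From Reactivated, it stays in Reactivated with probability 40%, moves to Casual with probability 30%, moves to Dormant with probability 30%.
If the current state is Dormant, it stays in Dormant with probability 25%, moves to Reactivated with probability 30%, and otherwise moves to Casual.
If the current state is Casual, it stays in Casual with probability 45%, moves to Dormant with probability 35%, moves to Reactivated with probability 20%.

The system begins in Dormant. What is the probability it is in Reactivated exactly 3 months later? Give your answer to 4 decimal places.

Propagate the distribution vector 3 months from Dormant.
After 0 months: (0.0000, 1.0000, 0.0000)
After 1 month: (0.3000, 0.2500, 0.4500)
After 2 months: (0.2850, 0.3100, 0.4050)
After 3 months: (0.2880, 0.3048, 0.4073)
P(in Reactivated after 3 months) = 0.2880

0.2880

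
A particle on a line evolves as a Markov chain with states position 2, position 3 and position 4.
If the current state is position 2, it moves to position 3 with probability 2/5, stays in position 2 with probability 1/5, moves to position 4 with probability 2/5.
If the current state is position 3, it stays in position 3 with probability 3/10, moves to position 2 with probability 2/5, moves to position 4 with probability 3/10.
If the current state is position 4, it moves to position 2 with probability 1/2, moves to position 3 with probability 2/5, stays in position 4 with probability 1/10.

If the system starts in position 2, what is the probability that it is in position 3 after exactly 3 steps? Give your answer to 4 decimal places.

Propagate the distribution vector 3 steps from position 2.
After 0 steps: (1.0000, 0.0000, 0.0000)
After 1 step: (0.2000, 0.4000, 0.4000)
After 2 steps: (0.4000, 0.3600, 0.2400)
After 3 steps: (0.3440, 0.3640, 0.2920)
P(in position 3 after 3 steps) = 0.3640

0.3640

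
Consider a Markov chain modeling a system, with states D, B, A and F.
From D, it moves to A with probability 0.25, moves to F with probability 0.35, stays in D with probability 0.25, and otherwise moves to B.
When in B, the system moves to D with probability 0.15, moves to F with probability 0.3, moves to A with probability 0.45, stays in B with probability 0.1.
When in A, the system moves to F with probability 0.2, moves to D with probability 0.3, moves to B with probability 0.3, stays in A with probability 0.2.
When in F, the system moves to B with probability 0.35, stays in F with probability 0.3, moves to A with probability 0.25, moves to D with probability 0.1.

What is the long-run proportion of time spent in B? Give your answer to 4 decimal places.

0.2370

Let the stationary distribution be π with π = πP and π_1 + π_2 + π_3 + π_4 = 1.
π_1 = 0.25·π_1 + 0.15·π_2 + 0.3·π_3 + 0.1·π_4
π_2 = 0.15·π_1 + 0.1·π_2 + 0.3·π_3 + 0.35·π_4
π_3 = 0.25·π_1 + 0.45·π_2 + 0.2·π_3 + 0.25·π_4
Solving with the normalization constraint gives π = (0.1982, 0.2370, 0.2832, 0.2816).
So the stationary probability of B is 0.2370.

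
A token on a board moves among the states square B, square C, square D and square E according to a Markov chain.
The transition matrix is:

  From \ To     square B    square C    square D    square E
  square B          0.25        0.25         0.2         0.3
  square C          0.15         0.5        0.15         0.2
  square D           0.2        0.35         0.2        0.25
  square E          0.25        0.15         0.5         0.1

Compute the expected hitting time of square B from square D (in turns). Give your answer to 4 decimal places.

5.2121

Let t(s) be the expected number of turns to first reach square B from state s, with t(square B) = 0. Conditioning on the first turn:
t(square C) = 1 + 0.5·t(square C) + 0.15·t(square D) + 0.2·t(square E)
t(square D) = 1 + 0.35·t(square C) + 0.2·t(square D) + 0.25·t(square E)
t(square E) = 1 + 0.15·t(square C) + 0.5·t(square D) + 0.1·t(square E)
Solving: t(square C) = 5.5354, t(square D) = 5.2121, t(square E) = 4.9293.
Expected turns from square D to square B: 5.2121.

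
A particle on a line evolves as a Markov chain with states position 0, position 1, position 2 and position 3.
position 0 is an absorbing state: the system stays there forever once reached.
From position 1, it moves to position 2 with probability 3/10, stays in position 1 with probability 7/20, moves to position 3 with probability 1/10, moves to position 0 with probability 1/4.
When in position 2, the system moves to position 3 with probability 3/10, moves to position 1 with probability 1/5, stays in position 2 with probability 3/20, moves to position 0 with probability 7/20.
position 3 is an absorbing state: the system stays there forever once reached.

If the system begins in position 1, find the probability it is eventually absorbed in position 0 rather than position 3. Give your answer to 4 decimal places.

0.6447

Let h(s) be the probability of absorption at position 0 starting from transient state s. Then h(position 0) = 1 and h(position 3) = 0. By first-step analysis:
h(position 1) = 0.25·1 + 0.35·h(position 1) + 0.3·h(position 2) + 0.1·0
h(position 2) = 0.35·1 + 0.2·h(position 1) + 0.15·h(position 2) + 0.3·0
Solving: h(position 1) = 0.6447, h(position 2) = 0.5635.
Starting from position 1, the probability is 0.6447.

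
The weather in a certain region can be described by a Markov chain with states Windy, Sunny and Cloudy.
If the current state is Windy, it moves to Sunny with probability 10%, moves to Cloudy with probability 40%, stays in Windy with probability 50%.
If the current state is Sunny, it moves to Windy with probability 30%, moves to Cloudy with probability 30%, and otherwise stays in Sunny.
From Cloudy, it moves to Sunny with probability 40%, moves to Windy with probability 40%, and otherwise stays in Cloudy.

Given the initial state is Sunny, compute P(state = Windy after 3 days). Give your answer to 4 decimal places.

0.4080

Propagate the distribution vector 3 days from Sunny.
After 0 days: (0.0000, 1.0000, 0.0000)
After 1 day: (0.3000, 0.4000, 0.3000)
After 2 days: (0.3900, 0.3100, 0.3000)
After 3 days: (0.4080, 0.2830, 0.3090)
P(in Windy after 3 days) = 0.4080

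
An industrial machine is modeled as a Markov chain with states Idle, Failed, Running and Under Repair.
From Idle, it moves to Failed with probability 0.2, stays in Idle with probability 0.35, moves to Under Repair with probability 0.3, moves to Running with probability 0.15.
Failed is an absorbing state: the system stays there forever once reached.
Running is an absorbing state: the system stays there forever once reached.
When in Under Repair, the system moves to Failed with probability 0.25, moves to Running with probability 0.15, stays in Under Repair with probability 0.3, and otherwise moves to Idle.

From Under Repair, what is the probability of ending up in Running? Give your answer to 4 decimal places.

0.3904

Let h(s) be the probability of absorption at Running starting from transient state s. Then h(Running) = 1 and h(Failed) = 0. By first-step analysis:
h(Idle) = 0.35·h(Idle) + 0.2·0 + 0.15·1 + 0.3·h(Under Repair)
h(Under Repair) = 0.3·h(Idle) + 0.25·0 + 0.15·1 + 0.3·h(Under Repair)
Solving: h(Idle) = 0.4110, h(Under Repair) = 0.3904.
Starting from Under Repair, the probability is 0.3904.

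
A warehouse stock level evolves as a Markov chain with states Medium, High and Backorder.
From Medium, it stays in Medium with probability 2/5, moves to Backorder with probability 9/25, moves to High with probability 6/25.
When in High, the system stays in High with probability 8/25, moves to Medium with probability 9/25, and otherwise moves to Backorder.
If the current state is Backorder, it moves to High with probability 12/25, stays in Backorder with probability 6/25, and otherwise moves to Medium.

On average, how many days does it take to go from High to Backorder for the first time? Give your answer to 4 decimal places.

Let t(s) be the expected number of days to first reach Backorder from state s, with t(Backorder) = 0. Conditioning on the first day:
t(Medium) = 1 + 0.4·t(Medium) + 0.24·t(High)
t(High) = 1 + 0.36·t(Medium) + 0.32·t(High)
Solving: t(Medium) = 2.8607, t(High) = 2.9851.
Expected days from High to Backorder: 2.9851.

2.9851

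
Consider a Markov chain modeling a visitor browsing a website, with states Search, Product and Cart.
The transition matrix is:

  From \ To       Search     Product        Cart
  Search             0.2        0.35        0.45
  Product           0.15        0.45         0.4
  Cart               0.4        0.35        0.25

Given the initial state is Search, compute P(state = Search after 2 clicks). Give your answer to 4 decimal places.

0.2725

Sum over the intermediate state after 1 click:
P = P(Search→Search)·P(Search→Search) + P(Search→Product)·P(Product→Search) + P(Search→Cart)·P(Cart→Search)
  = 0.2×0.2 + 0.35×0.15 + 0.45×0.4
  = 0.0400 + 0.0525 + 0.1800 = 0.2725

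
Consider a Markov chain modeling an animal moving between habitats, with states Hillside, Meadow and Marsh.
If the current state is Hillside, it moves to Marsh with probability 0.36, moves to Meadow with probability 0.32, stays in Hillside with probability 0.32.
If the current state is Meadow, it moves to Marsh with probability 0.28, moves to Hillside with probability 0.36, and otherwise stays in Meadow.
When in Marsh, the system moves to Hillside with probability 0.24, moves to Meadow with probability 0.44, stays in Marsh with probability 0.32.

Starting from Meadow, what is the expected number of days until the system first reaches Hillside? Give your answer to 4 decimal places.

3.0769

Let t(s) be the expected number of days to first reach Hillside from state s, with t(Hillside) = 0. Conditioning on the first day:
t(Meadow) = 1 + 0.36·t(Meadow) + 0.28·t(Marsh)
t(Marsh) = 1 + 0.44·t(Meadow) + 0.32·t(Marsh)
Solving: t(Meadow) = 3.0769, t(Marsh) = 3.4615.
Expected days from Meadow to Hillside: 3.0769.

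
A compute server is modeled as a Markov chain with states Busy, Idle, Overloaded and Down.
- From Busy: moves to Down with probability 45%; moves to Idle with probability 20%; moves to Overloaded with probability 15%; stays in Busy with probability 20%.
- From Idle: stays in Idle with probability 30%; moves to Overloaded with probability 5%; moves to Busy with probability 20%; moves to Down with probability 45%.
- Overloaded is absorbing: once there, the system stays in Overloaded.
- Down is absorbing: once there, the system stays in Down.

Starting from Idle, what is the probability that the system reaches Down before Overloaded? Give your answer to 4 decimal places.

Let h(s) be the probability of absorption at Down starting from transient state s. Then h(Down) = 1 and h(Overloaded) = 0. By first-step analysis:
h(Busy) = 0.2·h(Busy) + 0.2·h(Idle) + 0.15·0 + 0.45·1
h(Idle) = 0.2·h(Busy) + 0.3·h(Idle) + 0.05·0 + 0.45·1
Solving: h(Busy) = 0.7788, h(Idle) = 0.8654.
Starting from Idle, the probability is 0.8654.

0.8654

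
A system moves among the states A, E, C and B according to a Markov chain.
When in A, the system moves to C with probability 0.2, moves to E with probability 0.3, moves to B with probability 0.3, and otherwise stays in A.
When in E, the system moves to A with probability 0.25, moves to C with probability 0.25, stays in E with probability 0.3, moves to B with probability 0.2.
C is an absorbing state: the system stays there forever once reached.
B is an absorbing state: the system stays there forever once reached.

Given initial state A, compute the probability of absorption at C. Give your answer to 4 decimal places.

0.4433

Let h(s) be the probability of absorption at C starting from transient state s. Then h(C) = 1 and h(B) = 0. By first-step analysis:
h(A) = 0.2·h(A) + 0.3·h(E) + 0.2·1 + 0.3·0
h(E) = 0.25·h(A) + 0.3·h(E) + 0.25·1 + 0.2·0
Solving: h(A) = 0.4433, h(E) = 0.5155.
Starting from A, the probability is 0.4433.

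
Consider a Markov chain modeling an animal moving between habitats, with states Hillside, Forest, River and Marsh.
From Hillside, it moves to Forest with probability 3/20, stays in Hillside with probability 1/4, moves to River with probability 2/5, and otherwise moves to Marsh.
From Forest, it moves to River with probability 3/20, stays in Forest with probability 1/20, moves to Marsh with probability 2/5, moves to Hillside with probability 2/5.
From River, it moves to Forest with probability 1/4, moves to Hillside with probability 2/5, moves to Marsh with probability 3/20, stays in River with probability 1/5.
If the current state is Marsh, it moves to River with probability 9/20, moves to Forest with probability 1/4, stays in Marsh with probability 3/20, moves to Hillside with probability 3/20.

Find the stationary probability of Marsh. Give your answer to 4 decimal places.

Let the stationary distribution be π with π = πP and π_1 + π_2 + π_3 + π_4 = 1.
π_1 = 0.25·π_1 + 0.4·π_2 + 0.4·π_3 + 0.15·π_4
π_2 = 0.15·π_1 + 0.05·π_2 + 0.25·π_3 + 0.25·π_4
π_3 = 0.4·π_1 + 0.15·π_2 + 0.2·π_3 + 0.45·π_4
Solving with the normalization constraint gives π = (0.3020, 0.1832, 0.3040, 0.2109).
So the stationary probability of Marsh is 0.2109.

0.2109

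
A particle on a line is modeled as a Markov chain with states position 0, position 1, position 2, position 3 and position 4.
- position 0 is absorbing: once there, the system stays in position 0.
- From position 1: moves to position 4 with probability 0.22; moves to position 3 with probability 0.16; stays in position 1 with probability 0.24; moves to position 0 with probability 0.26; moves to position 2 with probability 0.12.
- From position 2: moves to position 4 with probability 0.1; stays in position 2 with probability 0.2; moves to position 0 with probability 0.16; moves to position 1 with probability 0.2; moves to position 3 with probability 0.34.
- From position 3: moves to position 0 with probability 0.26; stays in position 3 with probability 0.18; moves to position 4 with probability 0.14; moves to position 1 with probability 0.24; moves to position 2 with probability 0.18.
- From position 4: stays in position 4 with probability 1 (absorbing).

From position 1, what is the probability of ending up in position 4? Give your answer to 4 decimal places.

0.4331

Let h(s) be the probability of absorption at position 4 starting from transient state s. Then h(position 4) = 1 and h(position 0) = 0. By first-step analysis:
h(position 1) = 0.26·0 + 0.24·h(position 1) + 0.12·h(position 2) + 0.16·h(position 3) + 0.22·1
h(position 2) = 0.16·0 + 0.2·h(position 1) + 0.2·h(position 2) + 0.34·h(position 3) + 0.1·1
h(position 3) = 0.26·0 + 0.24·h(position 1) + 0.18·h(position 2) + 0.18·h(position 3) + 0.14·1
Solving: h(position 1) = 0.4331, h(position 2) = 0.3967, h(position 3) = 0.3846.
Starting from position 1, the probability is 0.4331.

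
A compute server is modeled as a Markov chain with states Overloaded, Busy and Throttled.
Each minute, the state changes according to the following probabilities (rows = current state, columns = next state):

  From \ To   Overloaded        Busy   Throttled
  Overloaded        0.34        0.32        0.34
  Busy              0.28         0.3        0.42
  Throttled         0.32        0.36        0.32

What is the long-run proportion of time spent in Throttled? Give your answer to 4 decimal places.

Let the stationary distribution be π with π = πP and π_1 + π_2 + π_3 = 1.
π_1 = 0.34·π_1 + 0.28·π_2 + 0.32·π_3
π_2 = 0.32·π_1 + 0.3·π_2 + 0.36·π_3
Solving with the normalization constraint gives π = (0.3132, 0.3278, 0.3590).
So the stationary probability of Throttled is 0.3590.

0.3590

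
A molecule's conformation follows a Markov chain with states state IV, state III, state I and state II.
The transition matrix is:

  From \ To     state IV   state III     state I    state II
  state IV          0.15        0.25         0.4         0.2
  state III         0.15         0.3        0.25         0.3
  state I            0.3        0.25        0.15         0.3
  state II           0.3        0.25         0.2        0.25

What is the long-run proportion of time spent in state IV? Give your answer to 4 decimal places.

0.2265

Let the stationary distribution be π with π = πP and π_1 + π_2 + π_3 + π_4 = 1.
π_1 = 0.15·π_1 + 0.15·π_2 + 0.3·π_3 + 0.3·π_4
π_2 = 0.25·π_1 + 0.3·π_2 + 0.25·π_3 + 0.25·π_4
π_3 = 0.4·π_1 + 0.25·π_2 + 0.15·π_3 + 0.2·π_4
Solving with the normalization constraint gives π = (0.2265, 0.2632, 0.2462, 0.2641).
So the stationary probability of state IV is 0.2265.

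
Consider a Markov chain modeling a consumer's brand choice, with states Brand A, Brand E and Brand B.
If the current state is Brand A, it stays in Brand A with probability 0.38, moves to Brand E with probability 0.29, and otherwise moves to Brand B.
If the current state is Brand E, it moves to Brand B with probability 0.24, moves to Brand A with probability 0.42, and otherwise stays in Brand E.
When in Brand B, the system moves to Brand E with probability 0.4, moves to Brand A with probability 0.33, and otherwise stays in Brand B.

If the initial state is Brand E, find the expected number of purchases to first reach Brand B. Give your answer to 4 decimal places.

Let t(s) be the expected number of purchases to first reach Brand B from state s, with t(Brand B) = 0. Conditioning on the first purchase:
t(Brand A) = 1 + 0.38·t(Brand A) + 0.29·t(Brand E)
t(Brand E) = 1 + 0.42·t(Brand A) + 0.34·t(Brand E)
Solving: t(Brand A) = 3.3055, t(Brand E) = 3.6186.
Expected purchases from Brand E to Brand B: 3.6186.

3.6186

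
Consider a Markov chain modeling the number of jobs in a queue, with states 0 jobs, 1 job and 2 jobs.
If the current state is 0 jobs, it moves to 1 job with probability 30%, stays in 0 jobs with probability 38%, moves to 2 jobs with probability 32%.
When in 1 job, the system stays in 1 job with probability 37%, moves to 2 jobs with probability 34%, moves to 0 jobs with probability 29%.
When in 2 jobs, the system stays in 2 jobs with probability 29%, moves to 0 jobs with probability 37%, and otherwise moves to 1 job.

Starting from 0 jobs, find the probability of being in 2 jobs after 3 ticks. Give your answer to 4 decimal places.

Propagate the distribution vector 3 ticks from 0 jobs.
After 0 ticks: (1.0000, 0.0000, 0.0000)
After 1 tick: (0.3800, 0.3000, 0.3200)
After 2 ticks: (0.3498, 0.3338, 0.3164)
After 3 ticks: (0.3468, 0.3360, 0.3172)
P(in 2 jobs after 3 ticks) = 0.3172

0.3172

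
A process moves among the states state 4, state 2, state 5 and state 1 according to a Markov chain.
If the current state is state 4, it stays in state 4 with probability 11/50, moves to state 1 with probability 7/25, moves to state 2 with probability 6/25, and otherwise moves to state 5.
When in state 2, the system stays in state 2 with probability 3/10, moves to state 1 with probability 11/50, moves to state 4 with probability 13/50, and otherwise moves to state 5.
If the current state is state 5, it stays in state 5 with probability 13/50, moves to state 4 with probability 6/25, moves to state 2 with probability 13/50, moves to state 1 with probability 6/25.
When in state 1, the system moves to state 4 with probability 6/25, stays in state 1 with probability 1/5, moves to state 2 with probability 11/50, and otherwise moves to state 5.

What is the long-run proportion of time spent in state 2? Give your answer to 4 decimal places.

0.2560

Let the stationary distribution be π with π = πP and π_1 + π_2 + π_3 + π_4 = 1.
π_1 = 0.22·π_1 + 0.26·π_2 + 0.24·π_3 + 0.24·π_4
π_2 = 0.24·π_1 + 0.3·π_2 + 0.26·π_3 + 0.22·π_4
π_3 = 0.26·π_1 + 0.22·π_2 + 0.26·π_3 + 0.34·π_4
Solving with the normalization constraint gives π = (0.2403, 0.2560, 0.2686, 0.2351).
So the stationary probability of state 2 is 0.2560.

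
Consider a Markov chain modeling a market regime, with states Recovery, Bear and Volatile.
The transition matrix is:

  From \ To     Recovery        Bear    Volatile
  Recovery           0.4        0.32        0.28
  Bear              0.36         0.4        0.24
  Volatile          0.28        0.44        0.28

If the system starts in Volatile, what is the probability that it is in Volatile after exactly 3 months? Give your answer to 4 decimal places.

0.2644

Propagate the distribution vector 3 months from Volatile.
After 0 months: (0.0000, 0.0000, 1.0000)
After 1 month: (0.2800, 0.4400, 0.2800)
After 2 months: (0.3488, 0.3888, 0.2624)
After 3 months: (0.3530, 0.3826, 0.2644)
P(in Volatile after 3 months) = 0.2644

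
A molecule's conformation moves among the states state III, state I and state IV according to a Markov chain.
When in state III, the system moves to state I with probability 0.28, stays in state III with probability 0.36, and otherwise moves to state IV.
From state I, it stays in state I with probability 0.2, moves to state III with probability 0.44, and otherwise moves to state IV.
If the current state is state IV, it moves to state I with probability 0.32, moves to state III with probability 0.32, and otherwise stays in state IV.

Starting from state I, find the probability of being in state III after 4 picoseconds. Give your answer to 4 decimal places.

Propagate the distribution vector 4 picoseconds from state I.
After 0 picoseconds: (0.0000, 1.0000, 0.0000)
After 1 picosecond: (0.4400, 0.2000, 0.3600)
After 2 picoseconds: (0.3616, 0.2784, 0.3600)
After 3 picoseconds: (0.3679, 0.2721, 0.3600)
After 4 picoseconds: (0.3674, 0.2726, 0.3600)
P(in state III after 4 picoseconds) = 0.3674

0.3674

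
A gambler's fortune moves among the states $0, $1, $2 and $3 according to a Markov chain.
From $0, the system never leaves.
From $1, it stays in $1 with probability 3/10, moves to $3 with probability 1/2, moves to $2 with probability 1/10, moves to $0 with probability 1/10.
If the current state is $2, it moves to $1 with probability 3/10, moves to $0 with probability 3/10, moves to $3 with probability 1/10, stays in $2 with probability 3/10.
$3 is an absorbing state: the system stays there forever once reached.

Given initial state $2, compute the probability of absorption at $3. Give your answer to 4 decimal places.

Let h(s) be the probability of absorption at $3 starting from transient state s. Then h($3) = 1 and h($0) = 0. By first-step analysis:
h($1) = 0.1·0 + 0.3·h($1) + 0.1·h($2) + 0.5·1
h($2) = 0.3·0 + 0.3·h($1) + 0.3·h($2) + 0.1·1
Solving: h($1) = 0.7826, h($2) = 0.4783.
Starting from $2, the probability is 0.4783.

0.4783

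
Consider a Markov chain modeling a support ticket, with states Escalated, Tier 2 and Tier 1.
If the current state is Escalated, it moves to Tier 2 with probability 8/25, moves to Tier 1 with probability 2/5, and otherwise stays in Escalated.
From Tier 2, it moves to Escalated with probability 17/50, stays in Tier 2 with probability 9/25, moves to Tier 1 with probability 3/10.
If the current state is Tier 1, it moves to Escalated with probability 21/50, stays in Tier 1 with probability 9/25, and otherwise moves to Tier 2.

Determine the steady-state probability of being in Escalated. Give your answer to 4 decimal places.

0.3476

Let the stationary distribution be π with π = πP and π_1 + π_2 + π_3 = 1.
π_1 = 0.28·π_1 + 0.34·π_2 + 0.42·π_3
π_2 = 0.32·π_1 + 0.36·π_2 + 0.22·π_3
Solving with the normalization constraint gives π = (0.3476, 0.2962, 0.3561).
So the stationary probability of Escalated is 0.3476.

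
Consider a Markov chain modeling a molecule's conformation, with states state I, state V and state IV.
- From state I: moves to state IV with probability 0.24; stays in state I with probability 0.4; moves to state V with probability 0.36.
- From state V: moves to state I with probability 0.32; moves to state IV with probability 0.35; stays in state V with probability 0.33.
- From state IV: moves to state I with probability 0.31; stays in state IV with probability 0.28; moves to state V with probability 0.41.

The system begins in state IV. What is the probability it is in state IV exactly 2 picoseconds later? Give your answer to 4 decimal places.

0.2963

Sum over the intermediate state after 1 picosecond:
P = P(state IV→state I)·P(state I→state IV) + P(state IV→state V)·P(state V→state IV) + P(state IV→state IV)·P(state IV→state IV)
  = 0.31×0.24 + 0.41×0.35 + 0.28×0.28
  = 0.0744 + 0.1435 + 0.0784 = 0.2963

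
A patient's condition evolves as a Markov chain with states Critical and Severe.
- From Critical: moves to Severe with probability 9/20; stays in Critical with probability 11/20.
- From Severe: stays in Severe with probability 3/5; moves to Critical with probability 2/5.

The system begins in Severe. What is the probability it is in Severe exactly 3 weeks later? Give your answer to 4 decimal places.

Propagate the distribution vector 3 weeks from Severe.
After 0 weeks: (0.0000, 1.0000)
After 1 week: (0.4000, 0.6000)
After 2 weeks: (0.4600, 0.5400)
After 3 weeks: (0.4690, 0.5310)
P(in Severe after 3 weeks) = 0.5310

0.5310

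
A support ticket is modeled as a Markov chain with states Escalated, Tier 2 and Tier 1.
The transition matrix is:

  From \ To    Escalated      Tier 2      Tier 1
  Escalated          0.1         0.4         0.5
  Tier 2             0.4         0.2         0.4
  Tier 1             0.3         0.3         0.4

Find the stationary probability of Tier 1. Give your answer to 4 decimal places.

0.4275

Let the stationary distribution be π with π = πP and π_1 + π_2 + π_3 = 1.
π_1 = 0.1·π_1 + 0.4·π_2 + 0.3·π_3
π_2 = 0.4·π_1 + 0.2·π_2 + 0.3·π_3
Solving with the normalization constraint gives π = (0.2748, 0.2977, 0.4275).
So the stationary probability of Tier 1 is 0.4275.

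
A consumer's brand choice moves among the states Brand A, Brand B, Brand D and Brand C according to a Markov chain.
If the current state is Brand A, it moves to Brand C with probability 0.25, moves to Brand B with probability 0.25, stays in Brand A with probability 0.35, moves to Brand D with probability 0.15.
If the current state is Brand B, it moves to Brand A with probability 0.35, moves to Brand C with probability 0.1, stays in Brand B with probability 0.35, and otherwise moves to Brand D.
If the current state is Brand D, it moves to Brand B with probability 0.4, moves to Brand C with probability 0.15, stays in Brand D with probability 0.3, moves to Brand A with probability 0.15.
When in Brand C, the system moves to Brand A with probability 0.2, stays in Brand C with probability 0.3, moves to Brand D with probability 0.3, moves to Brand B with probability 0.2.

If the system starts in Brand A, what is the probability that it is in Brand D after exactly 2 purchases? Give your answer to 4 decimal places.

0.2225

Propagate the distribution vector 2 purchases from Brand A.
After 0 purchases: (1.0000, 0.0000, 0.0000, 0.0000)
After 1 purchase: (0.3500, 0.2500, 0.1500, 0.2500)
After 2 purchases: (0.2825, 0.2850, 0.2225, 0.2100)
P(in Brand D after 2 purchases) = 0.2225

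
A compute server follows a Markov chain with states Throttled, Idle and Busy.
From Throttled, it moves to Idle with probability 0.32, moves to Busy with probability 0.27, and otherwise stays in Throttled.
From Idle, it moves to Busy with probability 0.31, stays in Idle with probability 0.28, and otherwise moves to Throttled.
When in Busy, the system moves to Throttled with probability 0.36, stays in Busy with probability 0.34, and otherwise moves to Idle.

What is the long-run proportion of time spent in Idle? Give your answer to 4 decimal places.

Let the stationary distribution be π with π = πP and π_1 + π_2 + π_3 = 1.
π_1 = 0.41·π_1 + 0.41·π_2 + 0.36·π_3
π_2 = 0.32·π_1 + 0.28·π_2 + 0.3·π_3
Solving with the normalization constraint gives π = (0.3948, 0.3019, 0.3033).
So the stationary probability of Idle is 0.3019.

0.3019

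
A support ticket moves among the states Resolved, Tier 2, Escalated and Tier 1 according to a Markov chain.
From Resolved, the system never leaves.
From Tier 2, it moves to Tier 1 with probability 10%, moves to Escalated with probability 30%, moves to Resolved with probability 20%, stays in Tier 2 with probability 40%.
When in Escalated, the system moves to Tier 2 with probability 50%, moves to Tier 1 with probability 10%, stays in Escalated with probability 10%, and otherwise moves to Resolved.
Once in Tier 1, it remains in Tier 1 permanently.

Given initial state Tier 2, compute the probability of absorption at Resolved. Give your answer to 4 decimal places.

Let h(s) be the probability of absorption at Resolved starting from transient state s. Then h(Resolved) = 1 and h(Tier 1) = 0. By first-step analysis:
h(Tier 2) = 0.2·1 + 0.4·h(Tier 2) + 0.3·h(Escalated) + 0.1·0
h(Escalated) = 0.3·1 + 0.5·h(Tier 2) + 0.1·h(Escalated) + 0.1·0
Solving: h(Tier 2) = 0.6923, h(Escalated) = 0.7179.
Starting from Tier 2, the probability is 0.6923.

0.6923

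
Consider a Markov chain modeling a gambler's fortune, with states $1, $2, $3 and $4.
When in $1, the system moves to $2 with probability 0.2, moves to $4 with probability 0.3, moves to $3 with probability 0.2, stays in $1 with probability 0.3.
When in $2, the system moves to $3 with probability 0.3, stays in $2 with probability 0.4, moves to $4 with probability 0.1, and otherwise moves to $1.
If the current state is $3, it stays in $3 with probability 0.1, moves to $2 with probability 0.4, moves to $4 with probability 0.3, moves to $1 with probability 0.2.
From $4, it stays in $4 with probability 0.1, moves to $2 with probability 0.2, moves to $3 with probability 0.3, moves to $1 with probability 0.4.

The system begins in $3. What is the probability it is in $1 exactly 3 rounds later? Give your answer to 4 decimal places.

Propagate the distribution vector 3 rounds from $3.
After 0 rounds: (0.0000, 0.0000, 1.0000, 0.0000)
After 1 round: (0.2000, 0.4000, 0.1000, 0.3000)
After 2 rounds: (0.2800, 0.3000, 0.2600, 0.1600)
After 3 rounds: (0.2600, 0.3120, 0.2200, 0.2080)
P(in $1 after 3 rounds) = 0.2600

0.2600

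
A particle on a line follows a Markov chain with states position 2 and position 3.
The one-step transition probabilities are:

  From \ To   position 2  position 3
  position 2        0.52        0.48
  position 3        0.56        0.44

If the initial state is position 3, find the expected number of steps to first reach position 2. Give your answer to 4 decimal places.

Let t(s) be the expected number of steps to first reach position 2 from state s, with t(position 2) = 0. Conditioning on the first step:
t(position 3) = 1 + 0.44·t(position 3)
Solving: t(position 3) = 1.7857.
Expected steps from position 3 to position 2: 1.7857.

1.7857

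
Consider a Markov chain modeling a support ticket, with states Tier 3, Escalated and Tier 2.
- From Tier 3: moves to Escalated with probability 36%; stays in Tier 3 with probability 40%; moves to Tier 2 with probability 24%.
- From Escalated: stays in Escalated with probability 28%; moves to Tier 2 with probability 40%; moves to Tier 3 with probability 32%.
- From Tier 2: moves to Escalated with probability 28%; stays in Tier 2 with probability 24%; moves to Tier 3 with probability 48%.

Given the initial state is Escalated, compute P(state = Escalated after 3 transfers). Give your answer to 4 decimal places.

Propagate the distribution vector 3 transfers from Escalated.
After 0 transfers: (0.0000, 1.0000, 0.0000)
After 1 transfer: (0.3200, 0.2800, 0.4000)
After 2 transfers: (0.4096, 0.3056, 0.2848)
After 3 transfers: (0.3983, 0.3128, 0.2889)
P(in Escalated after 3 transfers) = 0.3128

0.3128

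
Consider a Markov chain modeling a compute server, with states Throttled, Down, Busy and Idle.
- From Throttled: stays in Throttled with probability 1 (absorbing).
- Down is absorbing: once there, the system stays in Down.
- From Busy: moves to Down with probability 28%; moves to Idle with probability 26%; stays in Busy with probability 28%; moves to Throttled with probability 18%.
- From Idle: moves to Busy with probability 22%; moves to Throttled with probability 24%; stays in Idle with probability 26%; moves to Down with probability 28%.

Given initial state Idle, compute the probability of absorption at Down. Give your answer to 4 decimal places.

Let h(s) be the probability of absorption at Down starting from transient state s. Then h(Down) = 1 and h(Throttled) = 0. By first-step analysis:
h(Busy) = 0.18·0 + 0.28·1 + 0.28·h(Busy) + 0.26·h(Idle)
h(Idle) = 0.24·0 + 0.28·1 + 0.22·h(Busy) + 0.26·h(Idle)
Solving: h(Busy) = 0.5887, h(Idle) = 0.5534.
Starting from Idle, the probability is 0.5534.

0.5534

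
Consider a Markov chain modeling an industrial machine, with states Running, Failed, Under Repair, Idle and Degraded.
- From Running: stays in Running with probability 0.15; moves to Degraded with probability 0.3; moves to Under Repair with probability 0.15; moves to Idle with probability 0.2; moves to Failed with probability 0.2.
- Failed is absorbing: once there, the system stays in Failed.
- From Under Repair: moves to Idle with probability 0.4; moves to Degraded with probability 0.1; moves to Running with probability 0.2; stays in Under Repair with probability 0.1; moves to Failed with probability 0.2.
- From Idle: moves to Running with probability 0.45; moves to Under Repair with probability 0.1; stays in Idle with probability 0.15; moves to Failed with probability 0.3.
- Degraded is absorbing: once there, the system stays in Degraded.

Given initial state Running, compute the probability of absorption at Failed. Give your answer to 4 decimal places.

Let h(s) be the probability of absorption at Failed starting from transient state s. Then h(Failed) = 1 and h(Degraded) = 0. By first-step analysis:
h(Running) = 0.15·h(Running) + 0.2·1 + 0.15·h(Under Repair) + 0.2·h(Idle) + 0.3·0
h(Under Repair) = 0.2·h(Running) + 0.2·1 + 0.1·h(Under Repair) + 0.4·h(Idle) + 0.1·0
h(Idle) = 0.45·h(Running) + 0.3·1 + 0.1·h(Under Repair) + 0.15·h(Idle)
Solving: h(Running) = 0.5149, h(Under Repair) = 0.6486, h(Idle) = 0.7018.
Starting from Running, the probability is 0.5149.

0.5149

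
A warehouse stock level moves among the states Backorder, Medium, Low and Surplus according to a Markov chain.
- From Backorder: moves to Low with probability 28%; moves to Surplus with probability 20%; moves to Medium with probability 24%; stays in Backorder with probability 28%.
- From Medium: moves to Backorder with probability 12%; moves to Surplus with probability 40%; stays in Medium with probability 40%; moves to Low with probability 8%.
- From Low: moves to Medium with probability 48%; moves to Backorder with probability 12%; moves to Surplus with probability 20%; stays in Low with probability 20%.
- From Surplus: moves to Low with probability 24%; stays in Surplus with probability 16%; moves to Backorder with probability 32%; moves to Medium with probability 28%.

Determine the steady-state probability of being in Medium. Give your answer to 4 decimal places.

Let the stationary distribution be π with π = πP and π_1 + π_2 + π_3 + π_4 = 1.
π_1 = 0.28·π_1 + 0.12·π_2 + 0.12·π_3 + 0.32·π_4
π_2 = 0.24·π_1 + 0.4·π_2 + 0.48·π_3 + 0.28·π_4
π_3 = 0.28·π_1 + 0.08·π_2 + 0.2·π_3 + 0.24·π_4
Solving with the normalization constraint gives π = (0.2047, 0.3508, 0.1847, 0.2598).
So the stationary probability of Medium is 0.3508.

0.3508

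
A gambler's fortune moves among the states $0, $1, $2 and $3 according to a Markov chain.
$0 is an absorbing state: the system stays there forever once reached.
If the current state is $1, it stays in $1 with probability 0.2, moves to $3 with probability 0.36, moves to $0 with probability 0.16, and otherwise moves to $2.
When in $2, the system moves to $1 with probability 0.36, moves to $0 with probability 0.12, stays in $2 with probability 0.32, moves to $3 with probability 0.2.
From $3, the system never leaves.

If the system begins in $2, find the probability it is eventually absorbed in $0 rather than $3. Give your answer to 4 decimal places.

0.3466

Let h(s) be the probability of absorption at $0 starting from transient state s. Then h($0) = 1 and h($3) = 0. By first-step analysis:
h($1) = 0.16·1 + 0.2·h($1) + 0.28·h($2) + 0.36·0
h($2) = 0.12·1 + 0.36·h($1) + 0.32·h($2) + 0.2·0
Solving: h($1) = 0.3213, h($2) = 0.3466.
Starting from $2, the probability is 0.3466.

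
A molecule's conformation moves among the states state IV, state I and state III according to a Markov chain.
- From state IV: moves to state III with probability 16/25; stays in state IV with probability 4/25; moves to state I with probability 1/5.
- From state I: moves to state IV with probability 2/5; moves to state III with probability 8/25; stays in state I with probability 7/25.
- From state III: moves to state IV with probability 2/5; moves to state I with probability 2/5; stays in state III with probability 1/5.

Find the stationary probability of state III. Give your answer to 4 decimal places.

Let the stationary distribution be π with π = πP and π_1 + π_2 + π_3 = 1.
π_1 = 0.16·π_1 + 0.4·π_2 + 0.4·π_3
π_2 = 0.2·π_1 + 0.28·π_2 + 0.4·π_3
Solving with the normalization constraint gives π = (0.3226, 0.2995, 0.3779).
So the stationary probability of state III is 0.3779.

0.3779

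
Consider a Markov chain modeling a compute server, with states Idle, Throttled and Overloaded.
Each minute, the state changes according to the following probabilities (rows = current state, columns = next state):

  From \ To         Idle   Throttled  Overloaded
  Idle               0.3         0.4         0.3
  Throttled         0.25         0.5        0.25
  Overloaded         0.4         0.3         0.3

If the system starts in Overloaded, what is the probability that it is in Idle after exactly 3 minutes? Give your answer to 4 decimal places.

0.3085

Propagate the distribution vector 3 minutes from Overloaded.
After 0 minutes: (0.0000, 0.0000, 1.0000)
After 1 minute: (0.4000, 0.3000, 0.3000)
After 2 minutes: (0.3150, 0.4000, 0.2850)
After 3 minutes: (0.3085, 0.4115, 0.2800)
P(in Idle after 3 minutes) = 0.3085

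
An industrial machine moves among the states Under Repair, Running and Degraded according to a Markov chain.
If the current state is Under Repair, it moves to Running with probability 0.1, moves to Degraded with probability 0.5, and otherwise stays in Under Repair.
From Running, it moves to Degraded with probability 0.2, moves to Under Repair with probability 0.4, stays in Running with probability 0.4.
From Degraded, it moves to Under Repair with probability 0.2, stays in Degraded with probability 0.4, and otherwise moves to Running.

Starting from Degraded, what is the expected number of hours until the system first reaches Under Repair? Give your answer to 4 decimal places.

Let t(s) be the expected number of hours to first reach Under Repair from state s, with t(Under Repair) = 0. Conditioning on the first hour:
t(Running) = 1 + 0.4·t(Running) + 0.2·t(Degraded)
t(Degraded) = 1 + 0.4·t(Running) + 0.4·t(Degraded)
Solving: t(Running) = 2.8571, t(Degraded) = 3.5714.
Expected hours from Degraded to Under Repair: 3.5714.

3.5714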